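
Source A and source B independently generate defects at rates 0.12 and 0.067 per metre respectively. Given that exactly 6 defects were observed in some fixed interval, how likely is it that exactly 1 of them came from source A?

0.0227

Given the total, each event is independently from source A with probability p = λ_A/(λ_A+λ_B) = 0.12/0.187 ≈ 0.6417.
So K ~ Binomial(6, 0.12/0.187): P(K = 1) = C(6,1) · (0.12/0.187)^1 · (0.067/0.187)^5 ≈ 0.0227.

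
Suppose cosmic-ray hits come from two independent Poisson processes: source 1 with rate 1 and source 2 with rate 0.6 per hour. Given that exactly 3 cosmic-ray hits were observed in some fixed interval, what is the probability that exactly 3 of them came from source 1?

Given the total, each event is independently from source 1 with probability p = λ_1/(λ_1+λ_2) = 1/1.6 = 0.6250.
So K ~ Binomial(3, 1/1.6): P(K = 3) = C(3,3) · (1/1.6)^3 · (0.6/1.6)^0 ≈ 0.2441.

0.2441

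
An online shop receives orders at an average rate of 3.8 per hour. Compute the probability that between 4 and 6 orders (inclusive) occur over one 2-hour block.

Over the interval, μ = 3.8 × 2 = 7.6 (a 2-hour block = 2 hours).
P(4 ≤ N ≤ 6) = Σ_{j=4}^{6} e^(−7.6) · 7.6^j/j! ≈ 0.3092.

0.3092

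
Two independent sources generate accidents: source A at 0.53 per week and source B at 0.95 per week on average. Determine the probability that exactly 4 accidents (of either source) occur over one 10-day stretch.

0.1005

Independent Poisson processes superpose: combined rate λ = 0.53 + 0.95 = 1.48 per week.
Over the interval, μ = 1.48 × 10/7 ≈ 2.11429 (a 10-day stretch = 10/7 weeks).
P(N = 4) = e^(−2.11429) · 2.11429^4/4! ≈ 0.1005.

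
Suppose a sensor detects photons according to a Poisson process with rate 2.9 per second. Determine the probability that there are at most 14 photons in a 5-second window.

Over the interval, μ = 2.9 × 5 = 14.5 (a 5-second window = 5 seconds).
P(N ≤ 14) = Σ_{j=0}^{14} e^(−μ) μ^j/j! ≈ 0.5176.

0.5176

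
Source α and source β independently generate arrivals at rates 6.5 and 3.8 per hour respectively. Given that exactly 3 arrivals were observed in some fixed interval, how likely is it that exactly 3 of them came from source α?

0.2513

Given the total, each event is independently from source α with probability p = λ_α/(λ_α+λ_β) = 6.5/10.3 ≈ 0.6311.
So K ~ Binomial(3, 6.5/10.3): P(K = 3) = C(3,3) · (6.5/10.3)^3 · (3.8/10.3)^0 ≈ 0.2513.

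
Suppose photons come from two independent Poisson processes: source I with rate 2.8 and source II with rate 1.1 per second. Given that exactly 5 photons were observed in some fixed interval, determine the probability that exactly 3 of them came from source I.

Given the total, each event is independently from source I with probability p = λ_I/(λ_I+λ_II) = 2.8/3.9 ≈ 0.7179.
So K ~ Binomial(5, 2.8/3.9): P(K = 3) = C(5,3) · (2.8/3.9)^3 · (1.1/3.9)^2 ≈ 0.2944.

0.2944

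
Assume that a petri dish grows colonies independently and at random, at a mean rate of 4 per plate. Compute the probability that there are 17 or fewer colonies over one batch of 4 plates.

0.6593

Over the interval, μ = 4 × 4 = 16 (a batch of 4 plates = 4 plates).
P(N ≤ 17) = Σ_{j=0}^{17} e^(−μ) μ^j/j! ≈ 0.6593.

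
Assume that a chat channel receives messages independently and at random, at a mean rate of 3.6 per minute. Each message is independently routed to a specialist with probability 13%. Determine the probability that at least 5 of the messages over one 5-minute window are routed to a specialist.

0.0885

Thinning: the messages that are routed to a specialist themselves form a Poisson process with rate 0.13 × 3.6 = 0.468 per minute.
Over the interval, μ = 0.468 × 5 = 2.34 (a 5-minute window = 5 minutes).
P(N ≥ 5) = 1 − P(N ≤ 4) ≈ 0.0885.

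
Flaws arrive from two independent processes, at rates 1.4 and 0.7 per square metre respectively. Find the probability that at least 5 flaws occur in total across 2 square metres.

0.4102

Independent Poisson processes superpose: combined rate λ = 1.4 + 0.7 = 2.1 per square metre.
Over the interval, μ = 2.1 × 2 = 4.2 (2 square metres).
P(N ≥ 5) = 1 − P(N ≤ 4) ≈ 0.4102.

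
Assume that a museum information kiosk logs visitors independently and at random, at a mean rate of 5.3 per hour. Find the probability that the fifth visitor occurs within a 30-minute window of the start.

Over the interval, μ = 5.3 × 0.5 = 2.65 (a 30-minute window = 0.5 hours).
The fifth arrival falls in the interval iff at least 5 events occur there: P(S_5 ≤ t) = P(N ≥ 5) = 1 − P(N ≤ 4) ≈ 0.1297.

0.1297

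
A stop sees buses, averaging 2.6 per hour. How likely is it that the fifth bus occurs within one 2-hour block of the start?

0.5939

Over the interval, μ = 2.6 × 2 = 5.2 (a 2-hour block = 2 hours).
The fifth arrival falls in the interval iff at least 5 events occur there: P(S_5 ≤ t) = P(N ≥ 5) = 1 − P(N ≤ 4) ≈ 0.5939.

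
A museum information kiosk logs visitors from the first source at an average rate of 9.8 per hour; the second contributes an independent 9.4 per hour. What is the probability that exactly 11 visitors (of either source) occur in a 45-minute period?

Independent Poisson processes superpose: combined rate λ = 9.8 + 9.4 = 19.2 per hour.
Over the interval, μ = 19.2 × 0.75 = 14.4 (a 45-minute period = 0.75 hours).
P(N = 11) = e^(−14.4) · 14.4^11/11! ≈ 0.0771.

0.0771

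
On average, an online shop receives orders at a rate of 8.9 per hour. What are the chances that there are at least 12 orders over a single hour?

0.1874

With mean μ = 8.9 per hour,
P(N ≥ 12) = 1 − P(N ≤ 11) = 1 − Σ_{j=0}^{11} e^(−μ) μ^j/j! ≈ 0.1874.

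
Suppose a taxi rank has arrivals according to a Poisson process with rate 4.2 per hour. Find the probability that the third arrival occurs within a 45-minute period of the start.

Over the interval, μ = 4.2 × 0.75 = 3.15 (a 45-minute period = 0.75 hours).
The third arrival falls in the interval iff at least 3 events occur there: P(S_3 ≤ t) = P(N ≥ 3) = 1 − P(N ≤ 2) ≈ 0.6096.

0.6096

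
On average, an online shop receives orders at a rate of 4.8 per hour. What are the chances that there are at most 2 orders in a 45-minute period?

0.3027

Over the interval, μ = 4.8 × 0.75 = 3.6 (a 45-minute period = 0.75 hours).
P(N ≤ 2) = Σ_{j=0}^{2} e^(−μ) μ^j/j! ≈ 0.3027.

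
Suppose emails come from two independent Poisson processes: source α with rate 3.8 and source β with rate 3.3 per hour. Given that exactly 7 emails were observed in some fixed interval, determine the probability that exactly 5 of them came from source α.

Given the total, each event is independently from source α with probability p = λ_α/(λ_α+λ_β) = 3.8/7.1 ≈ 0.5352.
So K ~ Binomial(7, 3.8/7.1): P(K = 5) = C(7,5) · (3.8/7.1)^5 · (3.3/7.1)^2 ≈ 0.1992.

0.1992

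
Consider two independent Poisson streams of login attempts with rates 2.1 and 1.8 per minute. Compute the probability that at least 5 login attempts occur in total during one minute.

Independent Poisson processes superpose: combined rate λ = 2.1 + 1.8 = 3.9 per minute.
So μ = 3.9.
P(N ≥ 5) = 1 − P(N ≤ 4) ≈ 0.3516.

0.3516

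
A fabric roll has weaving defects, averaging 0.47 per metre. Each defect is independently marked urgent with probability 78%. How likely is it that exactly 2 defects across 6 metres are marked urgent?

0.2682

Thinning: the defects that are marked urgent themselves form a Poisson process with rate 0.78 × 0.47 = 0.3666 per metre.
Over the interval, μ = 0.3666 × 6 = 2.1996 (6 metres).
P(N = 2) = e^(−2.1996) · 2.1996^2/2! ≈ 0.2682.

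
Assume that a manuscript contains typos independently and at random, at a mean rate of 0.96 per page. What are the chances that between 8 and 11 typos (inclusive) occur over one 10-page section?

Over the interval, μ = 0.96 × 10 = 9.6 (a 10-page section = 10 pages).
P(8 ≤ N ≤ 11) = Σ_{j=8}^{11} e^(−9.6) · 9.6^j/j! ≈ 0.4828.

0.4828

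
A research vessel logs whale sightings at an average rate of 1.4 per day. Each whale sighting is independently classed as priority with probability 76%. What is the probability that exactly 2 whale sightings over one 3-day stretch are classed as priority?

0.2093

Thinning: the whale sightings that are classed as priority themselves form a Poisson process with rate 0.76 × 1.4 = 1.064 per day.
Over the interval, μ = 1.064 × 3 = 3.192 (a 3-day stretch = 3 days).
P(N = 2) = e^(−3.192) · 3.192^2/2! ≈ 0.2093.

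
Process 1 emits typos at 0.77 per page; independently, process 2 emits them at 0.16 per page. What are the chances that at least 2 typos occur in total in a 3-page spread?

Independent Poisson processes superpose: combined rate λ = 0.77 + 0.16 = 0.93 per page.
Over the interval, μ = 0.93 × 3 = 2.79 (a 3-page spread = 3 pages).
P(N ≥ 2) = 1 − P(N ≤ 1) ≈ 0.7672.

0.7672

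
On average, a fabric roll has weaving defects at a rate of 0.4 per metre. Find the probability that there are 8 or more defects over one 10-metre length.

Over the interval, μ = 0.4 × 10 = 4 (a 10-metre length = 10 metres).
P(N ≥ 8) = 1 − P(N ≤ 7) = 1 − Σ_{j=0}^{7} e^(−μ) μ^j/j! ≈ 0.0511.

0.0511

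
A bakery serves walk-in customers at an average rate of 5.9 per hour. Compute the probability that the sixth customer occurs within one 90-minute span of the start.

Over the interval, μ = 5.9 × 1.5 = 8.85 (a 90-minute span = 1.5 hours).
The sixth arrival falls in the interval iff at least 6 events occur there: P(S_6 ≤ t) = P(N ≥ 6) = 1 − P(N ≤ 5) ≈ 0.8749.

0.8749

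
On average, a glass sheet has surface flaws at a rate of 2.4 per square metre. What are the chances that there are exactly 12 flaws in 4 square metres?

0.0866

Over the interval, μ = 2.4 × 4 = 9.6 (4 square metres).
P(N = 12) = e^(−μ) μ^12/12! = e^(−9.6) · 9.6^12/479001600 ≈ 0.0866.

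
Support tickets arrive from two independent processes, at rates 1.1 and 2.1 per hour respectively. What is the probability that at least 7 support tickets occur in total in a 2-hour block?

0.4577

Independent Poisson processes superpose: combined rate λ = 1.1 + 2.1 = 3.2 per hour.
Over the interval, μ = 3.2 × 2 = 6.4 (a 2-hour block = 2 hours).
P(N ≥ 7) = 1 − P(N ≤ 6) ≈ 0.4577.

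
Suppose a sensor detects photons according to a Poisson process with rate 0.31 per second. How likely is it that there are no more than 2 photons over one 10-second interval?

0.4012

Over the interval, μ = 0.31 × 10 = 3.1 (a 10-second interval = 10 seconds).
P(N ≤ 2) = Σ_{j=0}^{2} e^(−μ) μ^j/j! ≈ 0.4012.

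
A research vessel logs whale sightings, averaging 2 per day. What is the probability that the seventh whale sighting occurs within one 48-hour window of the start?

0.1107

Over the interval, μ = 2 × 2 = 4 (a 48-hour window = 2 days).
The seventh arrival falls in the interval iff at least 7 events occur there: P(S_7 ≤ t) = P(N ≥ 7) = 1 − P(N ≤ 6) ≈ 0.1107.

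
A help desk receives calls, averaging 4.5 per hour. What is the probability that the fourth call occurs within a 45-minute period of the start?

Over the interval, μ = 4.5 × 0.75 = 3.375 (a 45-minute period = 0.75 hours).
The fourth arrival falls in the interval iff at least 4 events occur there: P(S_4 ≤ t) = P(N ≥ 4) = 1 − P(N ≤ 3) ≈ 0.4362.

0.4362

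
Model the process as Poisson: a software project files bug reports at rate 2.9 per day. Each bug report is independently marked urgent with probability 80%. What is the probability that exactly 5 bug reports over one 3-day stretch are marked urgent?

0.1292

Thinning: the bug reports that are marked urgent themselves form a Poisson process with rate 0.8 × 2.9 = 2.32 per day.
Over the interval, μ = 2.32 × 3 = 6.96 (a 3-day stretch = 3 days).
P(N = 5) = e^(−6.96) · 6.96^5/5! ≈ 0.1292.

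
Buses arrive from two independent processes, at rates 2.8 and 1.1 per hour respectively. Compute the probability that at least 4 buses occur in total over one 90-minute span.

Independent Poisson processes superpose: combined rate λ = 2.8 + 1.1 = 3.9 per hour.
Over the interval, μ = 3.9 × 1.5 = 5.85 (a 90-minute span = 1.5 hours).
P(N ≥ 4) = 1 − P(N ≤ 3) ≈ 0.8349.

0.8349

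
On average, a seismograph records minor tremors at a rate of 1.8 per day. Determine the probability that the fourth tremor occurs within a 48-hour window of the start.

Over the interval, μ = 1.8 × 2 = 3.6 (a 48-hour window = 2 days).
The fourth arrival falls in the interval iff at least 4 events occur there: P(S_4 ≤ t) = P(N ≥ 4) = 1 − P(N ≤ 3) ≈ 0.4848.

0.4848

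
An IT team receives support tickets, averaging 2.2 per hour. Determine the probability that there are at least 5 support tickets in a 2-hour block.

0.4488

Over the interval, μ = 2.2 × 2 = 4.4 (a 2-hour block = 2 hours).
P(N ≥ 5) = 1 − P(N ≤ 4) = 1 − Σ_{j=0}^{4} e^(−μ) μ^j/j! ≈ 0.4488.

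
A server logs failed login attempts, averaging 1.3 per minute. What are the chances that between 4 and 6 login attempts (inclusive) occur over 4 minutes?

0.4943

Over the interval, μ = 1.3 × 4 = 5.2 (4 minutes).
P(4 ≤ N ≤ 6) = Σ_{j=4}^{6} e^(−5.2) · 5.2^j/j! ≈ 0.4943.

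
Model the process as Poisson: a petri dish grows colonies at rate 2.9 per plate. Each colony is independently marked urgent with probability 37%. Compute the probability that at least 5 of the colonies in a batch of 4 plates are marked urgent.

0.4280

Thinning: the colonies that are marked urgent themselves form a Poisson process with rate 0.37 × 2.9 = 1.073 per plate.
Over the interval, μ = 1.073 × 4 = 4.292 (a batch of 4 plates = 4 plates).
P(N ≥ 5) = 1 − P(N ≤ 4) ≈ 0.4280.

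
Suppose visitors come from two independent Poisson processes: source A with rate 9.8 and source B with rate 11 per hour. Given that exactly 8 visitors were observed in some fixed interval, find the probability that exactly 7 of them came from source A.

0.0218

Given the total, each event is independently from source A with probability p = λ_A/(λ_A+λ_B) = 9.8/20.8 ≈ 0.4712.
So K ~ Binomial(8, 9.8/20.8): P(K = 7) = C(8,7) · (9.8/20.8)^7 · (11/20.8)^1 ≈ 0.0218.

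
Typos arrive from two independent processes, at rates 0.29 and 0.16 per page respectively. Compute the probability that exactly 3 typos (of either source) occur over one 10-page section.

0.1687

Independent Poisson processes superpose: combined rate λ = 0.29 + 0.16 = 0.45 per page.
Over the interval, μ = 0.45 × 10 = 4.5 (a 10-page section = 10 pages).
P(N = 3) = e^(−4.5) · 4.5^3/3! ≈ 0.1687.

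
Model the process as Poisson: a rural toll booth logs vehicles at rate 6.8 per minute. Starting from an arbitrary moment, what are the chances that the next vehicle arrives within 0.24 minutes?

0.8045

Inter-arrival times are exponential with rate λ = 6.8 per minute.
P(T ≤ 0.24) = 1 − e^(−λt) = 1 − e^(−6.8 × 0.24) = 1 − e^(−1.632) ≈ 0.8045.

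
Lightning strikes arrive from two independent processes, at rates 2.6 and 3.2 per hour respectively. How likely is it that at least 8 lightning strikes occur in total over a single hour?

0.2290

Independent Poisson processes superpose: combined rate λ = 2.6 + 3.2 = 5.8 per hour.
So μ = 5.8.
P(N ≥ 8) = 1 − P(N ≤ 7) ≈ 0.2290.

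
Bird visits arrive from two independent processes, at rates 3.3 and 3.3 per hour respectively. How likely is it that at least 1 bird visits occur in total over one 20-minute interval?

Independent Poisson processes superpose: combined rate λ = 3.3 + 3.3 = 6.6 per hour.
Over the interval, μ = 6.6 × 1/3 = 2.2 (a 20-minute interval = 1/3 hours).
P(N ≥ 1) = 1 − P(N ≤ 0) ≈ 0.8892.

0.8892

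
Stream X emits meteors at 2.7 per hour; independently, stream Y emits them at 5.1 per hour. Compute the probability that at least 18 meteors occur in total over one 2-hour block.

0.3038

Independent Poisson processes superpose: combined rate λ = 2.7 + 5.1 = 7.8 per hour.
Over the interval, μ = 7.8 × 2 = 15.6 (a 2-hour block = 2 hours).
P(N ≥ 18) = 1 − P(N ≤ 17) ≈ 0.3038.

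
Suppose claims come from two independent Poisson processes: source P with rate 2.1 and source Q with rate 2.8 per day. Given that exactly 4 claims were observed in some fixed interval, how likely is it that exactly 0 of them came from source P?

0.1066

Given the total, each event is independently from source P with probability p = λ_P/(λ_P+λ_Q) = 2.1/4.9 ≈ 0.4286.
So K ~ Binomial(4, 2.1/4.9): P(K = 0) = C(4,0) · (2.1/4.9)^0 · (2.8/4.9)^4 ≈ 0.1066.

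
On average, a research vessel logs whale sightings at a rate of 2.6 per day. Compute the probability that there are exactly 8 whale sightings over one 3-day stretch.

Over the interval, μ = 2.6 × 3 = 7.8 (a 3-day stretch = 3 days).
P(N = 8) = e^(−μ) μ^8/8! = e^(−7.8) · 7.8^8/40320 ≈ 0.1392.

0.1392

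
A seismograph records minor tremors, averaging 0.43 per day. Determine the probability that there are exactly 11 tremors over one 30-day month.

0.1030

Over the interval, μ = 0.43 × 30 = 12.9 (a 30-day month = 30 days).
P(N = 11) = e^(−μ) μ^11/11! = e^(−12.9) · 12.9^11/39916800 ≈ 0.1030.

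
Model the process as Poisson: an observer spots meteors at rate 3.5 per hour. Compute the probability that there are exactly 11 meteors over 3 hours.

0.1180

Over the interval, μ = 3.5 × 3 = 10.5 (3 hours).
P(N = 11) = e^(−μ) μ^11/11! = e^(−10.5) · 10.5^11/39916800 ≈ 0.1180.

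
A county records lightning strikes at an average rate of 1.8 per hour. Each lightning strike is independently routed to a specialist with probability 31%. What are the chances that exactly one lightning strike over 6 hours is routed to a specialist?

0.1177

Thinning: the lightning strikes that are routed to a specialist themselves form a Poisson process with rate 0.31 × 1.8 = 0.558 per hour.
Over the interval, μ = 0.558 × 6 = 3.348 (6 hours).
P(N = 1) = e^(−3.348) · 3.348^1/1! ≈ 0.1177.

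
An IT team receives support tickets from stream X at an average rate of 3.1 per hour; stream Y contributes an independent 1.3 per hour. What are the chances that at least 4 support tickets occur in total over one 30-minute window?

0.1806

Independent Poisson processes superpose: combined rate λ = 3.1 + 1.3 = 4.4 per hour.
Over the interval, μ = 4.4 × 0.5 = 2.2 (a 30-minute window = 0.5 hours).
P(N ≥ 4) = 1 − P(N ≤ 3) ≈ 0.1806.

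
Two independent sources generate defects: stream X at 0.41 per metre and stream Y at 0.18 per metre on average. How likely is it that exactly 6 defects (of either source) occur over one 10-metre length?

0.1605

Independent Poisson processes superpose: combined rate λ = 0.41 + 0.18 = 0.59 per metre.
Over the interval, μ = 0.59 × 10 = 5.9 (a 10-metre length = 10 metres).
P(N = 6) = e^(−5.9) · 5.9^6/6! ≈ 0.1605.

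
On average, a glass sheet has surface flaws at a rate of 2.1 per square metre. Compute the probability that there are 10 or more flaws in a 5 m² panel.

0.6029

Over the interval, μ = 2.1 × 5 = 10.5 (a 5 m² panel = 5 square metres).
P(N ≥ 10) = 1 − P(N ≤ 9) = 1 − Σ_{j=0}^{9} e^(−μ) μ^j/j! ≈ 0.6029.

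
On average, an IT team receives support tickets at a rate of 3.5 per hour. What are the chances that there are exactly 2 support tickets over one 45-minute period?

0.2496

Over the interval, μ = 3.5 × 0.75 = 2.625 (a 45-minute period = 0.75 hours).
P(N = 2) = e^(−μ) μ^2/2! = e^(−2.625) · 2.625^2/2 ≈ 0.2496.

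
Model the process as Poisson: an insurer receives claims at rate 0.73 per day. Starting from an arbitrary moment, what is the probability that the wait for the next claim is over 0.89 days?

The wait for the next event is exponential with rate λ = 0.73 per day.
P(T > 0.89) = e^(−λt) = e^(−0.73 × 0.89) = e^(−0.6497) ≈ 0.5222.

0.5222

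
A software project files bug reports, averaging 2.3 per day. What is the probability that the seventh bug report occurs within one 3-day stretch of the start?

0.5353

Over the interval, μ = 2.3 × 3 = 6.9 (a 3-day stretch = 3 days).
The seventh arrival falls in the interval iff at least 7 events occur there: P(S_7 ≤ t) = P(N ≥ 7) = 1 − P(N ≤ 6) ≈ 0.5353.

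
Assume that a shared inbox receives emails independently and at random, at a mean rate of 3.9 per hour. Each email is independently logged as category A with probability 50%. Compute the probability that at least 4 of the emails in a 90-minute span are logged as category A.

0.3360

Thinning: the emails that are logged as category A themselves form a Poisson process with rate 0.5 × 3.9 = 1.95 per hour.
Over the interval, μ = 1.95 × 1.5 = 2.925 (a 90-minute span = 1.5 hours).
P(N ≥ 4) = 1 − P(N ≤ 3) ≈ 0.3360.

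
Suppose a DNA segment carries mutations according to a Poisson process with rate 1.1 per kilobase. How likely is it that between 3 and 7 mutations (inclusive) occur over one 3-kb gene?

0.6208

Over the interval, μ = 1.1 × 3 = 3.3 (a 3-kb gene = 3 kilobases).
P(3 ≤ N ≤ 7) = Σ_{j=3}^{7} e^(−3.3) · 3.3^j/j! ≈ 0.6208.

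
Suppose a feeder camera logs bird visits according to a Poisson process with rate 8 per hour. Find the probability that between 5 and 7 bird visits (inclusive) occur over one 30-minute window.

Over the interval, μ = 8 × 0.5 = 4 (a 30-minute window = 0.5 hours).
P(5 ≤ N ≤ 7) = Σ_{j=5}^{7} e^(−4) · 4^j/j! ≈ 0.3200.

0.3200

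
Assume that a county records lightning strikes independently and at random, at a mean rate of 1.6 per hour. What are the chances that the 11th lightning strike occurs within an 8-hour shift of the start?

0.7307

Over the interval, μ = 1.6 × 8 = 12.8 (an 8-hour shift = 8 hours).
The 11th arrival falls in the interval iff at least 11 events occur there: P(S_11 ≤ t) = P(N ≥ 11) = 1 − P(N ≤ 10) ≈ 0.7307.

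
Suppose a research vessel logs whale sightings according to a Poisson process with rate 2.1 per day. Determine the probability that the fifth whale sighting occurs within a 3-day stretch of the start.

Over the interval, μ = 2.1 × 3 = 6.3 (a 3-day stretch = 3 days).
The fifth arrival falls in the interval iff at least 5 events occur there: P(S_5 ≤ t) = P(N ≥ 5) = 1 − P(N ≤ 4) ≈ 0.7531.

0.7531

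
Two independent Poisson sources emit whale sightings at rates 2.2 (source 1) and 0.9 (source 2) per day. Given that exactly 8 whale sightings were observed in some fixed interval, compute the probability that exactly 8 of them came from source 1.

0.0643

Given the total, each event is independently from source 1 with probability p = λ_1/(λ_1+λ_2) = 2.2/3.1 ≈ 0.7097.
So K ~ Binomial(8, 2.2/3.1): P(K = 8) = C(8,8) · (2.2/3.1)^8 · (0.9/3.1)^0 ≈ 0.0643.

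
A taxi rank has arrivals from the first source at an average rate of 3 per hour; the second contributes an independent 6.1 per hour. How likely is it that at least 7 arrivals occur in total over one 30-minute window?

Independent Poisson processes superpose: combined rate λ = 3 + 6.1 = 9.1 per hour.
Over the interval, μ = 9.1 × 0.5 = 4.55 (a 30-minute window = 0.5 hours).
P(N ≥ 7) = 1 − P(N ≤ 6) ≈ 0.1754.

0.1754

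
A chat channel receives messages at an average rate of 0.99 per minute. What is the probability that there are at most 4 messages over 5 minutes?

0.4493

Over the interval, μ = 0.99 × 5 = 4.95 (5 minutes).
P(N ≤ 4) = Σ_{j=0}^{4} e^(−μ) μ^j/j! ≈ 0.4493.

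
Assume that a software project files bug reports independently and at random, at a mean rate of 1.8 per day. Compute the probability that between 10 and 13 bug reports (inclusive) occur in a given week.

0.4230

Over the interval, μ = 1.8 × 7 = 12.6 (a week = 7 days).
P(10 ≤ N ≤ 13) = Σ_{j=10}^{13} e^(−12.6) · 12.6^j/j! ≈ 0.4230.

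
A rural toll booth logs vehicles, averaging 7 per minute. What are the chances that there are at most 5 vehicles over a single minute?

0.3007

With mean μ = 7 per minute,
P(N ≤ 5) = Σ_{j=0}^{5} e^(−μ) μ^j/j! ≈ 0.3007.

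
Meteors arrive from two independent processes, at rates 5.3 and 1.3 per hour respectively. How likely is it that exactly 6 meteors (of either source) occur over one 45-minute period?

0.1447

Independent Poisson processes superpose: combined rate λ = 5.3 + 1.3 = 6.6 per hour.
Over the interval, μ = 6.6 × 0.75 = 4.95 (a 45-minute period = 0.75 hours).
P(N = 6) = e^(−4.95) · 4.95^6/6! ≈ 0.1447.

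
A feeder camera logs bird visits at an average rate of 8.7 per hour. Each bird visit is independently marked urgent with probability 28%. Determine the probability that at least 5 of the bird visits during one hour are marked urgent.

0.1004

Thinning: the bird visits that are marked urgent themselves form a Poisson process with rate 0.28 × 8.7 = 2.436 per hour.
So μ = 2.436.
P(N ≥ 5) = 1 − P(N ≤ 4) ≈ 0.1004.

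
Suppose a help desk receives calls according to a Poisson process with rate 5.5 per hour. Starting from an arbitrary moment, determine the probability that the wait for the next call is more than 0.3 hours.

0.1920

The wait for the next event is exponential with rate λ = 5.5 per hour.
P(T > 0.3) = e^(−λt) = e^(−5.5 × 0.3) = e^(−1.65) ≈ 0.1920.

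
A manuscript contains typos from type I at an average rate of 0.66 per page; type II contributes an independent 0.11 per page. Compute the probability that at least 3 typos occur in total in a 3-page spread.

0.4066

Independent Poisson processes superpose: combined rate λ = 0.66 + 0.11 = 0.77 per page.
Over the interval, μ = 0.77 × 3 = 2.31 (a 3-page spread = 3 pages).
P(N ≥ 3) = 1 − P(N ≤ 2) ≈ 0.4066.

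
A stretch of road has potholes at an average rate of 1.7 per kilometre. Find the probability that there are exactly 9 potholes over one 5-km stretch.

Over the interval, μ = 1.7 × 5 = 8.5 (a 5-km stretch = 5 kilometres).
P(N = 9) = e^(−μ) μ^9/9! = e^(−8.5) · 8.5^9/362880 ≈ 0.1299.

0.1299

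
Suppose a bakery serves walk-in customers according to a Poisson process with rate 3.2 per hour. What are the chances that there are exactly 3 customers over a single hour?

With mean μ = 3.2 per hour,
P(N = 3) = e^(−μ) μ^3/3! = e^(−3.2) · 3.2^3/6 ≈ 0.2226.

0.2226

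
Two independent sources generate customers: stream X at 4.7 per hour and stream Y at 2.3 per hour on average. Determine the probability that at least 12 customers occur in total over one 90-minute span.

Independent Poisson processes superpose: combined rate λ = 4.7 + 2.3 = 7 per hour.
Over the interval, μ = 7 × 1.5 = 10.5 (a 90-minute span = 1.5 hours).
P(N ≥ 12) = 1 − P(N ≤ 11) ≈ 0.3613.

0.3613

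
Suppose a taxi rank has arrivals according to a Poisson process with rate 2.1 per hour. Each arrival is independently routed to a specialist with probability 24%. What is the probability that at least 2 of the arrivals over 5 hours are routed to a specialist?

0.7168

Thinning: the arrivals that are routed to a specialist themselves form a Poisson process with rate 0.24 × 2.1 = 0.504 per hour.
Over the interval, μ = 0.504 × 5 = 2.52 (5 hours).
P(N ≥ 2) = 1 − P(N ≤ 1) ≈ 0.7168.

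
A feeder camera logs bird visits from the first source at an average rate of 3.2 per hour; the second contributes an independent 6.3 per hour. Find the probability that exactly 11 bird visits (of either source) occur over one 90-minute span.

Independent Poisson processes superpose: combined rate λ = 3.2 + 6.3 = 9.5 per hour.
Over the interval, μ = 9.5 × 1.5 = 14.25 (a 90-minute span = 1.5 hours).
P(N = 11) = e^(−14.25) · 14.25^11/11! ≈ 0.0798.

0.0798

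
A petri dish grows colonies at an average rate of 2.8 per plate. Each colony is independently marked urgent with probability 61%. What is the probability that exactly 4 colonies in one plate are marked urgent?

Thinning: the colonies that are marked urgent themselves form a Poisson process with rate 0.61 × 2.8 = 1.708 per plate.
So μ = 1.708.
P(N = 4) = e^(−1.708) · 1.708^4/4! ≈ 0.0643.

0.0643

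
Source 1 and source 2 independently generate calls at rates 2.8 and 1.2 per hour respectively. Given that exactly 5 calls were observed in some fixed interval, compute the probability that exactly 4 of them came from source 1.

Given the total, each event is independently from source 1 with probability p = λ_1/(λ_1+λ_2) = 2.8/4 = 0.7000.
So K ~ Binomial(5, 2.8/4): P(K = 4) = C(5,4) · (2.8/4)^4 · (1.2/4)^1 ≈ 0.3601.

0.3601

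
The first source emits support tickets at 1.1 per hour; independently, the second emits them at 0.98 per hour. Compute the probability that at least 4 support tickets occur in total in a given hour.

Independent Poisson processes superpose: combined rate λ = 1.1 + 0.98 = 2.08 per hour.
So μ = 2.08.
P(N ≥ 4) = 1 − P(N ≤ 3) ≈ 0.1576.

0.1576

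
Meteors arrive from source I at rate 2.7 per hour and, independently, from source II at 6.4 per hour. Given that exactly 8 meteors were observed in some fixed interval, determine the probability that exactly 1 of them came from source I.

Given the total, each event is independently from source I with probability p = λ_I/(λ_I+λ_II) = 2.7/9.1 ≈ 0.2967.
So K ~ Binomial(8, 2.7/9.1): P(K = 1) = C(8,1) · (2.7/9.1)^1 · (6.4/9.1)^7 ≈ 0.2020.

0.2020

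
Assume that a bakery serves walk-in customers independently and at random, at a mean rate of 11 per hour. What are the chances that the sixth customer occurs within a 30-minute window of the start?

0.4711

Over the interval, μ = 11 × 0.5 = 5.5 (a 30-minute window = 0.5 hours).
The sixth arrival falls in the interval iff at least 6 events occur there: P(S_6 ≤ t) = P(N ≥ 6) = 1 − P(N ≤ 5) ≈ 0.4711.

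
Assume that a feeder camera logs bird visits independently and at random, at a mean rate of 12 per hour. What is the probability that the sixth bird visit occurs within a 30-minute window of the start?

0.5543

Over the interval, μ = 12 × 0.5 = 6 (a 30-minute window = 0.5 hours).
The sixth arrival falls in the interval iff at least 6 events occur there: P(S_6 ≤ t) = P(N ≥ 6) = 1 − P(N ≤ 5) ≈ 0.5543.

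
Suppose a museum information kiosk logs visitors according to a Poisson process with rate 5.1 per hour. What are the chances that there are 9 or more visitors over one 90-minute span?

Over the interval, μ = 5.1 × 1.5 = 7.65 (a 90-minute span = 1.5 hours).
P(N ≥ 9) = 1 − P(N ≤ 8) = 1 − Σ_{j=0}^{8} e^(−μ) μ^j/j! ≈ 0.3587.

0.3587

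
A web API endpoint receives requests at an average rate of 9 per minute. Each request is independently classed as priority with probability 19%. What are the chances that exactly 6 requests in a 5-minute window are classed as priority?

0.1050

Thinning: the requests that are classed as priority themselves form a Poisson process with rate 0.19 × 9 = 1.71 per minute.
Over the interval, μ = 1.71 × 5 = 8.55 (a 5-minute window = 5 minutes).
P(N = 6) = e^(−8.55) · 8.55^6/6! ≈ 0.1050.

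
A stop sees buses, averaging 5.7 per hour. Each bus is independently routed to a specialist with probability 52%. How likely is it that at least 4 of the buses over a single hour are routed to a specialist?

Thinning: the buses that are routed to a specialist themselves form a Poisson process with rate 0.52 × 5.7 = 2.964 per hour.
So μ = 2.964.
P(N ≥ 4) = 1 − P(N ≤ 3) ≈ 0.3447.

0.3447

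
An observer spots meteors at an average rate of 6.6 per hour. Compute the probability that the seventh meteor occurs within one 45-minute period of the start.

Over the interval, μ = 6.6 × 0.75 = 4.95 (a 45-minute period = 0.75 hours).
The seventh arrival falls in the interval iff at least 7 events occur there: P(S_7 ≤ t) = P(N ≥ 7) = 1 − P(N ≤ 6) ≈ 0.2305.

0.2305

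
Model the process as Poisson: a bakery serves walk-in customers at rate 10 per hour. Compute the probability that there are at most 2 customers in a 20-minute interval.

0.3528

Over the interval, μ = 10 × 1/3 ≈ 3.33333 (a 20-minute interval = 1/3 hours).
P(N ≤ 2) = Σ_{j=0}^{2} e^(−μ) μ^j/j! ≈ 0.3528.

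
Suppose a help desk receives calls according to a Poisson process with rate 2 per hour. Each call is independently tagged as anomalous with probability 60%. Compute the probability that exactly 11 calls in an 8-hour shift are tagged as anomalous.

Thinning: the calls that are tagged as anomalous themselves form a Poisson process with rate 0.6 × 2 = 1.2 per hour.
Over the interval, μ = 1.2 × 8 = 9.6 (an 8-hour shift = 8 hours).
P(N = 11) = e^(−9.6) · 9.6^11/11! ≈ 0.1083.

0.1083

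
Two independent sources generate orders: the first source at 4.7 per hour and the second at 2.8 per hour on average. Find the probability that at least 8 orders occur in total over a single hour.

0.4754

Independent Poisson processes superpose: combined rate λ = 4.7 + 2.8 = 7.5 per hour.
So μ = 7.5.
P(N ≥ 8) = 1 − P(N ≤ 7) ≈ 0.4754.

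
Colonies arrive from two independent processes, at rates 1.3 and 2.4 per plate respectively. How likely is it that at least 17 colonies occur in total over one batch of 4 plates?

Independent Poisson processes superpose: combined rate λ = 1.3 + 2.4 = 3.7 per plate.
Over the interval, μ = 3.7 × 4 = 14.8 (a batch of 4 plates = 4 plates).
P(N ≥ 17) = 1 − P(N ≤ 16) ≈ 0.3168.

0.3168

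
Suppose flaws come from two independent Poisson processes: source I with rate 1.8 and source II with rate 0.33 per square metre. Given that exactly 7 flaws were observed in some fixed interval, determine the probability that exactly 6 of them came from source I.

0.3950

Given the total, each event is independently from source I with probability p = λ_I/(λ_I+λ_II) = 1.8/2.13 ≈ 0.8451.
So K ~ Binomial(7, 1.8/2.13): P(K = 6) = C(7,6) · (1.8/2.13)^6 · (0.33/2.13)^1 ≈ 0.3950.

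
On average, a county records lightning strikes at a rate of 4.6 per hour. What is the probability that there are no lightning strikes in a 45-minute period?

Over the interval, μ = 4.6 × 0.75 = 3.45 (a 45-minute period = 0.75 hours).
P(N = 0) = e^(−μ) μ^0/0! = e^(−3.45) · 3.45^0/1 ≈ 0.0317.

0.0317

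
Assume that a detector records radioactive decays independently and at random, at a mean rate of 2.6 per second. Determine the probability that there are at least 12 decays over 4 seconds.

Over the interval, μ = 2.6 × 4 = 10.4 (4 seconds).
P(N ≥ 12) = 1 − P(N ≤ 11) = 1 − Σ_{j=0}^{11} e^(−μ) μ^j/j! ≈ 0.3495.

0.3495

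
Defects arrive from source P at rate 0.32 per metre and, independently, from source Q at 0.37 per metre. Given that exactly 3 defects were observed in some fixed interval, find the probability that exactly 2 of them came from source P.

0.3460

Given the total, each event is independently from source P with probability p = λ_P/(λ_P+λ_Q) = 0.32/0.69 ≈ 0.4638.
So K ~ Binomial(3, 0.32/0.69): P(K = 2) = C(3,2) · (0.32/0.69)^2 · (0.37/0.69)^1 ≈ 0.3460.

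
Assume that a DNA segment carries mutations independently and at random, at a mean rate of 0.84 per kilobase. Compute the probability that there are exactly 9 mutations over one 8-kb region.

0.0929

Over the interval, μ = 0.84 × 8 = 6.72 (an 8-kb region = 8 kilobases).
P(N = 9) = e^(−μ) μ^9/9! = e^(−6.72) · 6.72^9/362880 ≈ 0.0929.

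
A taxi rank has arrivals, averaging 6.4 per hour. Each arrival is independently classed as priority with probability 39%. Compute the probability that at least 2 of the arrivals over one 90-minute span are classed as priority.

Thinning: the arrivals that are classed as priority themselves form a Poisson process with rate 0.39 × 6.4 = 2.496 per hour.
Over the interval, μ = 2.496 × 1.5 = 3.744 (a 90-minute span = 1.5 hours).
P(N ≥ 2) = 1 − P(N ≤ 1) ≈ 0.8878.

0.8878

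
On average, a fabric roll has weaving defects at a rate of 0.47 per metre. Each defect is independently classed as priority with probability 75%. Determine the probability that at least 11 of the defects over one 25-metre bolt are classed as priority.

0.2720

Thinning: the defects that are classed as priority themselves form a Poisson process with rate 0.75 × 0.47 = 0.3525 per metre.
Over the interval, μ = 0.3525 × 25 = 8.8125 (a 25-metre bolt = 25 metres).
P(N ≥ 11) = 1 − P(N ≤ 10) ≈ 0.2720.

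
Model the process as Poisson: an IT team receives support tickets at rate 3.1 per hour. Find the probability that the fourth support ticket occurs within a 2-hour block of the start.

0.8658

Over the interval, μ = 3.1 × 2 = 6.2 (a 2-hour block = 2 hours).
The fourth arrival falls in the interval iff at least 4 events occur there: P(S_4 ≤ t) = P(N ≥ 4) = 1 − P(N ≤ 3) ≈ 0.8658.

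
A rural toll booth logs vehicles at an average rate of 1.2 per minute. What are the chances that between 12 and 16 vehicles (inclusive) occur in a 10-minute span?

0.4371

Over the interval, μ = 1.2 × 10 = 12 (a 10-minute span = 10 minutes).
P(12 ≤ N ≤ 16) = Σ_{j=12}^{16} e^(−12) · 12^j/j! ≈ 0.4371.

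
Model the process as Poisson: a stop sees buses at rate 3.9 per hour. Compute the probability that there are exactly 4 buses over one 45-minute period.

0.1637

Over the interval, μ = 3.9 × 0.75 = 2.925 (a 45-minute period = 0.75 hours).
P(N = 4) = e^(−μ) μ^4/4! = e^(−2.925) · 2.925^4/24 ≈ 0.1637.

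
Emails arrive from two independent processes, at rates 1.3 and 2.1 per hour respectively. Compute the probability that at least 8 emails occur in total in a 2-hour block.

0.3715

Independent Poisson processes superpose: combined rate λ = 1.3 + 2.1 = 3.4 per hour.
Over the interval, μ = 3.4 × 2 = 6.8 (a 2-hour block = 2 hours).
P(N ≥ 8) = 1 − P(N ≤ 7) ≈ 0.3715.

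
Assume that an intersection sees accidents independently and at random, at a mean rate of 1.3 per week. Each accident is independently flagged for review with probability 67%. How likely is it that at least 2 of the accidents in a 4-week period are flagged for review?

0.8624

Thinning: the accidents that are flagged for review themselves form a Poisson process with rate 0.67 × 1.3 = 0.871 per week.
Over the interval, μ = 0.871 × 4 = 3.484 (a 4-week period = 4 weeks).
P(N ≥ 2) = 1 − P(N ≤ 1) ≈ 0.8624.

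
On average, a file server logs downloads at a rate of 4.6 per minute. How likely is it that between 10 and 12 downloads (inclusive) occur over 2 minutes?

Over the interval, μ = 4.6 × 2 = 9.2 (2 minutes).
P(10 ≤ N ≤ 12) = Σ_{j=10}^{12} e^(−9.2) · 9.2^j/j! ≈ 0.2997.

0.2997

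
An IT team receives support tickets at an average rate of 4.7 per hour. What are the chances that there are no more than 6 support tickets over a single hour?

With mean μ = 4.7 per hour,
P(N ≤ 6) = Σ_{j=0}^{6} e^(−μ) μ^j/j! ≈ 0.8046.

0.8046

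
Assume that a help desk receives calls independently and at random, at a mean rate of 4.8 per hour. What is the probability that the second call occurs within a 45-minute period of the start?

0.8743

Over the interval, μ = 4.8 × 0.75 = 3.6 (a 45-minute period = 0.75 hours).
The second arrival falls in the interval iff at least 2 events occur there: P(S_2 ≤ t) = P(N ≥ 2) = 1 − P(N ≤ 1) ≈ 0.8743.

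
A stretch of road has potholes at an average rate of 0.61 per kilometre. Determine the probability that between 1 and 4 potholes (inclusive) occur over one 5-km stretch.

0.7594

Over the interval, μ = 0.61 × 5 = 3.05 (a 5-km stretch = 5 kilometres).
P(1 ≤ N ≤ 4) = Σ_{j=1}^{4} e^(−3.05) · 3.05^j/j! ≈ 0.7594.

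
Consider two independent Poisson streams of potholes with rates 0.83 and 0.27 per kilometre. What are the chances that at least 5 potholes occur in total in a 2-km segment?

0.0725

Independent Poisson processes superpose: combined rate λ = 0.83 + 0.27 = 1.1 per kilometre.
Over the interval, μ = 1.1 × 2 = 2.2 (a 2-km segment = 2 kilometres).
P(N ≥ 5) = 1 − P(N ≤ 4) ≈ 0.0725.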